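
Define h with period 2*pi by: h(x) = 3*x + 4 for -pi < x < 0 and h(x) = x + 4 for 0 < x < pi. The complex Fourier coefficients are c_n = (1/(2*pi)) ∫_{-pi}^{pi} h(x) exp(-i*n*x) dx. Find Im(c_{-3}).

Since h is real-valued, Im(c_{-3}) = -(1/(2*pi)) ∫_{-pi}^{pi} h(x) sin(-3*x) dx = b_{3}/2.
Split the integral at the breakpoints.
Integrating by parts (boundary term plus one more integral), an antiderivative of (3*x + 4) sin(-3*x) is x*cos(3*x) - sin(3*x)/3 + 4*cos(3*x)/3; evaluating from -pi to 0: ∫_{-pi}^{0} (3*x + 4) sin(-3*x) dx = (4/3) - (-4/3 + pi) = 8/3 - pi.
Integrating by parts (boundary term plus one more integral), an antiderivative of (x + 4) sin(-3*x) is x*cos(3*x)/3 - sin(3*x)/9 + 4*cos(3*x)/3; evaluating from 0 to pi: ∫_{0}^{pi} (x + 4) sin(-3*x) dx = (-4/3 - pi/3) - (4/3) = -8/3 - pi/3.
So ∫_{-pi}^{pi} h(x) sin(-3*x) dx = -4*pi/3.
Hence Im(c_{-3}) = (-1/(2*pi))·(-4*pi/3) = 2/3.

2/3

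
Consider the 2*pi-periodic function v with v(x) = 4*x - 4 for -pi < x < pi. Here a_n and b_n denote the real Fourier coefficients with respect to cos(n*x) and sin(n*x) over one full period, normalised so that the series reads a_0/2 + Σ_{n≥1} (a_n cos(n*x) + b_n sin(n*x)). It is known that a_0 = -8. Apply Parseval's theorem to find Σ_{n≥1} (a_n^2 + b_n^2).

32*pi**2/3

Parseval: a_0^2/2 + Σ_{n≥1} (a_n^2+b_n^2) = 1/pi ∫_{-pi}^{pi} v(x)^2 dx = 32 + 32*pi**2/3.
Subtract a_0^2/2 = 32: Σ (a_n^2+b_n^2) = 32*pi**2/3.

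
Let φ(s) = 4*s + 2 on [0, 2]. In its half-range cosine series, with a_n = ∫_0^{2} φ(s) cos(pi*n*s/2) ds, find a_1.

a_1 = ∫_0^{2} (4*s + 2) cos(pi*s/2) ds.
Integrating by parts (boundary term plus one more integral), an antiderivative of (4*s + 2) cos(pi*s/2) is 8*s*sin(pi*s/2)/pi + 4*sin(pi*s/2)/pi + 16*cos(pi*s/2)/pi**2; evaluating from 0 to 2: ∫_{0}^{2} (4*s + 2) cos(pi*s/2) ds = (-16/pi**2) - (16/pi**2) = -32/pi**2.
Hence a_1 = -32/pi**2.

-32/pi**2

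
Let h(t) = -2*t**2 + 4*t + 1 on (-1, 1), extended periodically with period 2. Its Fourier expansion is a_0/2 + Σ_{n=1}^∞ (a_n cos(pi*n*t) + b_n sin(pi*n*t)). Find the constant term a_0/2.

a_0 = ∫_{-1}^{1} h(t) dt = 2/3.
So the constant term a_0/2 = 1/3.

1/3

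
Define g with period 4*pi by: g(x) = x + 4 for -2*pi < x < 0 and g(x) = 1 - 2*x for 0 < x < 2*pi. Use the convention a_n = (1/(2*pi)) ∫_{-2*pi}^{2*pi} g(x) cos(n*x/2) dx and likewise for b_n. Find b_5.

2*(-pi - 3)/(5*pi)

b_5 = (1/(2*pi)) ∫_{-2*pi}^{2*pi} g(x) sin(5*x/2) dx.
Split the integral at the breakpoints.
Integrating by parts (boundary term plus one more integral), an antiderivative of (x + 4) sin(5*x/2) is -2*x*cos(5*x/2)/5 + 4*sin(5*x/2)/25 - 8*cos(5*x/2)/5; evaluating from -2*pi to 0: ∫_{-2*pi}^{0} (x + 4) sin(5*x/2) dx = (-8/5) - (8/5 - 4*pi/5) = -16/5 + 4*pi/5.
Integrating by parts (boundary term plus one more integral), an antiderivative of (1 - 2*x) sin(5*x/2) is 4*x*cos(5*x/2)/5 - 8*sin(5*x/2)/25 - 2*cos(5*x/2)/5; evaluating from 0 to 2*pi: ∫_{0}^{2*pi} (1 - 2*x) sin(5*x/2) dx = (2/5 - 8*pi/5) - (-2/5) = 4/5 - 8*pi/5.
Summing the pieces and multiplying by (1/(2*pi)) gives b_5 = 2*(-pi - 3)/(5*pi).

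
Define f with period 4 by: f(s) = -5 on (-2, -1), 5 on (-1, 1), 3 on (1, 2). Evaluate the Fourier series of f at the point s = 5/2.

s = 5/2 differs from s = -3/2 by 1 full period(s), and the series is 4-periodic.
f is continuous at s = -3/2 with value -5, so the series converges to -5 there.

-5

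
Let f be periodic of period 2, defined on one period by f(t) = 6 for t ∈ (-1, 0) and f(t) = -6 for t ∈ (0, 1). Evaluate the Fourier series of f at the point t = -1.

0

At t = -1 the one-sided limits are f(-1^-) = -6 and f(-1^+) = 6.
By Dirichlet's theorem the series converges to their average, [(-6) + (6)]/2 = 0.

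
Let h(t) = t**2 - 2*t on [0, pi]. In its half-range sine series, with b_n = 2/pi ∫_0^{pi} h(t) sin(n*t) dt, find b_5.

2*(-50*pi - 4 + 25*pi**2)/(125*pi)

b_5 = 2/pi ∫_0^{pi} (t**2 - 2*t) sin(5*t) dt.
Integrating by parts twice (tabular method), an antiderivative of (t**2 - 2*t) sin(5*t) is -t**2*cos(5*t)/5 + 2*t*sin(5*t)/25 + 2*t*cos(5*t)/5 - 2*sin(5*t)/25 + 2*cos(5*t)/125; evaluating from 0 to pi: ∫_{0}^{pi} (t**2 - 2*t) sin(5*t) dt = (-2*pi/5 - 2/125 + pi**2/5) - (2/125) = -2*pi/5 - 4/125 + pi**2/5.
Hence b_5 = (2/pi)·(-2*pi/5 - 4/125 + pi**2/5) = 2*(-50*pi - 4 + 25*pi**2)/(125*pi).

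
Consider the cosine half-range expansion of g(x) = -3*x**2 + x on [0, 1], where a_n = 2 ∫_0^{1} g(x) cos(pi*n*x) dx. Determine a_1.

a_1 = 2 ∫_0^{1} (-3*x**2 + x) cos(pi*x) dx.
Integrating by parts twice (tabular method), an antiderivative of (-3*x**2 + x) cos(pi*x) is -3*x**2*sin(pi*x)/pi + x*sin(pi*x)/pi - 6*x*cos(pi*x)/pi**2 + 6*sin(pi*x)/pi**3 + cos(pi*x)/pi**2; evaluating from 0 to 1: ∫_{0}^{1} (-3*x**2 + x) cos(pi*x) dx = (5/pi**2) - (pi**(-2)) = 4/pi**2.
Hence a_1 = 2·(4/pi**2) = 8/pi**2.

8/pi**2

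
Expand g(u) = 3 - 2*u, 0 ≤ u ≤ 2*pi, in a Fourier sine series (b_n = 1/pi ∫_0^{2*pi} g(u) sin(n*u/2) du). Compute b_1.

b_1 = 1/pi ∫_0^{2*pi} (3 - 2*u) sin(u/2) du.
Integrating by parts (boundary term plus one more integral), an antiderivative of (3 - 2*u) sin(u/2) is 4*u*cos(u/2) - 8*sin(u/2) - 6*cos(u/2); evaluating from 0 to 2*pi: ∫_{0}^{2*pi} (3 - 2*u) sin(u/2) du = (6 - 8*pi) - (-6) = 12 - 8*pi.
Hence b_1 = (1/pi)·(12 - 8*pi) = -8 + 12/pi.

-8 + 12/pi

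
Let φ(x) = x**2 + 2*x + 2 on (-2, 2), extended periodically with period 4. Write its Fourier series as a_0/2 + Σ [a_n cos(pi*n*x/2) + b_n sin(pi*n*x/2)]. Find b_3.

b_3 = 1/2 ∫_{-2}^{2} φ(x) sin(3*pi*x/2) dx.
Integrating by parts twice (tabular method), an antiderivative of (x**2 + 2*x + 2) sin(3*pi*x/2) is -2*x**2*cos(3*pi*x/2)/(3*pi) + 8*x*sin(3*pi*x/2)/(9*pi**2) - 4*x*cos(3*pi*x/2)/(3*pi) + 8*sin(3*pi*x/2)/(9*pi**2) - 4*cos(3*pi*x/2)/(3*pi) + 16*cos(3*pi*x/2)/(27*pi**3); evaluating from -2 to 2: ∫_{-2}^{2} (x**2 + 2*x + 2) sin(3*pi*x/2) dx = (4*(-4 + 45*pi**2)/(27*pi**3)) - (4*(-4 + 9*pi**2)/(27*pi**3)) = 16/(3*pi).
Hence b_3 = (1/2)·(16/(3*pi)) = 8/(3*pi).

8/(3*pi)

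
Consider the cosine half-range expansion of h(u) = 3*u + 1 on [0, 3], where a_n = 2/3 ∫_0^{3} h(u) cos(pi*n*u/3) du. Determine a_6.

a_6 = 2/3 ∫_0^{3} (3*u + 1) cos(2*pi*u) du.
Integrating by parts (boundary term plus one more integral), an antiderivative of (3*u + 1) cos(2*pi*u) is 3*u*sin(2*pi*u)/(2*pi) + sin(2*pi*u)/(2*pi) + 3*cos(2*pi*u)/(4*pi**2); evaluating from 0 to 3: ∫_{0}^{3} (3*u + 1) cos(2*pi*u) du = (3/(4*pi**2)) - (3/(4*pi**2)) = 0.
Hence a_6 = (2/3)·(0) = 0.

0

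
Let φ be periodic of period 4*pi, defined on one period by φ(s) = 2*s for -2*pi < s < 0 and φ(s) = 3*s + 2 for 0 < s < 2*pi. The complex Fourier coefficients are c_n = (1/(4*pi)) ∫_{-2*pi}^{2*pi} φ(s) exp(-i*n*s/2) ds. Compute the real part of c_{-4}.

Since φ is real-valued, Re(c_{-4}) = (1/(4*pi)) ∫_{-2*pi}^{2*pi} φ(s) cos(-2*s) ds = a_{4}/2.
Split the integral at the breakpoints.
Integrating by parts (boundary term plus one more integral), an antiderivative of (2*s) cos(-2*s) is s*sin(2*s) + cos(2*s)/2; evaluating from -2*pi to 0: ∫_{-2*pi}^{0} (2*s) cos(-2*s) ds = (1/2) - (1/2) = 0.
Integrating by parts (boundary term plus one more integral), an antiderivative of (3*s + 2) cos(-2*s) is 3*s*sin(2*s)/2 + sin(2*s) + 3*cos(2*s)/4; evaluating from 0 to 2*pi: ∫_{0}^{2*pi} (3*s + 2) cos(-2*s) ds = (3/4) - (3/4) = 0.
So ∫_{-2*pi}^{2*pi} φ(s) cos(-2*s) ds = 0.
Hence Re(c_{-4}) = (1/(4*pi))·(0) = 0.

0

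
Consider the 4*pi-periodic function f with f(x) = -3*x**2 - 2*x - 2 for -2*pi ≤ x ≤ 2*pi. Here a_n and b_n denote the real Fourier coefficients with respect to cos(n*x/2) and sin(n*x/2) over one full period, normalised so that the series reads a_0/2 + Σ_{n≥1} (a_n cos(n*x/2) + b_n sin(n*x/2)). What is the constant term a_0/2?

-4*pi**2 - 2

a_0 = (1/(2*pi)) ∫_{-2*pi}^{2*pi} f(x) dx = (1/(2*pi)) · (-16*pi**3 - 8*pi) = -8*pi**2 - 4.
So the constant term a_0/2 = -4*pi**2 - 2.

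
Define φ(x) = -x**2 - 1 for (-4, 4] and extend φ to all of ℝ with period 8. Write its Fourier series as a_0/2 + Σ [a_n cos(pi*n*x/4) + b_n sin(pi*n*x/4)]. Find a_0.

a_0 = 1/4 ∫_{-4}^{4} φ(x) dx = 1/4 · (-152/3) = -38/3.

-38/3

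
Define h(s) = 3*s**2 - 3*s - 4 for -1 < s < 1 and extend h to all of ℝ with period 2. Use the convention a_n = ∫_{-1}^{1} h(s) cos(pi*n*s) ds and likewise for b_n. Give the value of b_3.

b_3 = ∫_{-1}^{1} h(s) sin(3*pi*s) ds.
Integrating by parts twice (tabular method), an antiderivative of (3*s**2 - 3*s - 4) sin(3*pi*s) is -s**2*cos(3*pi*s)/pi + 2*s*sin(3*pi*s)/(3*pi**2) + s*cos(3*pi*s)/pi - sin(3*pi*s)/(3*pi**2) + 2*cos(3*pi*s)/(9*pi**3) + 4*cos(3*pi*s)/(3*pi); evaluating from -1 to 1: ∫_{-1}^{1} (3*s**2 - 3*s - 4) sin(3*pi*s) ds = (2*(-6*pi**2 - 1)/(9*pi**3)) - (2*(-1 + 3*pi**2)/(9*pi**3)) = -2/pi.
Hence b_3 = -2/pi.

-2/pi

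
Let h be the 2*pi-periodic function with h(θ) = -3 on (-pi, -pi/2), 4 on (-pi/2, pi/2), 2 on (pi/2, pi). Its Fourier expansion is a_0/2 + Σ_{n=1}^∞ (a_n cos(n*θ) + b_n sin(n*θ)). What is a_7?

a_7 = 1/pi ∫_{-pi}^{pi} h(θ) cos(7*θ) dθ.
Split the integral at the breakpoints.
Directly, an antiderivative of (-3) cos(7*θ) is -3*sin(7*θ)/7; evaluating from -pi to -pi/2: ∫_{-pi}^{-pi/2} (-3) cos(7*θ) dθ = (-3/7) - (0) = -3/7.
Directly, an antiderivative of (4) cos(7*θ) is 4*sin(7*θ)/7; evaluating from -pi/2 to pi/2: ∫_{-pi/2}^{pi/2} (4) cos(7*θ) dθ = (-4/7) - (4/7) = -8/7.
Directly, an antiderivative of (2) cos(7*θ) is 2*sin(7*θ)/7; evaluating from pi/2 to pi: ∫_{pi/2}^{pi} (2) cos(7*θ) dθ = (0) - (-2/7) = 2/7.
Summing the pieces and multiplying by (1/pi) gives a_7 = -9/(7*pi).

-9/(7*pi)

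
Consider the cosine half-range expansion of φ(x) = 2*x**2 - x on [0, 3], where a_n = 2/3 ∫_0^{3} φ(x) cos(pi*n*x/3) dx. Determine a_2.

a_2 = 2/3 ∫_0^{3} (2*x**2 - x) cos(2*pi*x/3) dx.
Integrating by parts twice (tabular method), an antiderivative of (2*x**2 - x) cos(2*pi*x/3) is 3*x**2*sin(2*pi*x/3)/pi - 3*x*sin(2*pi*x/3)/(2*pi) + 9*x*cos(2*pi*x/3)/pi**2 - 27*sin(2*pi*x/3)/(2*pi**3) - 9*cos(2*pi*x/3)/(4*pi**2); evaluating from 0 to 3: ∫_{0}^{3} (2*x**2 - x) cos(2*pi*x/3) dx = (99/(4*pi**2)) - (-9/(4*pi**2)) = 27/pi**2.
Hence a_2 = (2/3)·(27/pi**2) = 18/pi**2.

18/pi**2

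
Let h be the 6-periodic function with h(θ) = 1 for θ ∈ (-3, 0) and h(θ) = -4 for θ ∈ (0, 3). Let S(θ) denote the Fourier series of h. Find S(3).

-3/2

At θ = 3 the one-sided limits are h(3^-) = -4 and h(3^+) = 1.
By Dirichlet's theorem the series converges to their average, [(-4) + (1)]/2 = -3/2.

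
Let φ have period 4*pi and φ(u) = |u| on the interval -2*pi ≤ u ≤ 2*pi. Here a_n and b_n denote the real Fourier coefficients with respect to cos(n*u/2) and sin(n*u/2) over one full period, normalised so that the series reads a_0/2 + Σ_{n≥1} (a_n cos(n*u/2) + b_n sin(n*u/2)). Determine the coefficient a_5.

a_5 = (1/(2*pi)) ∫_{-2*pi}^{2*pi} φ(u) cos(5*u/2) du.
φ is even and cos(5*u/2) is even, so the integrand is even and a_5 = 1/pi ∫_0^{2*pi} φ(u) cos(5*u/2) du.
Integrating by parts (boundary term plus one more integral), an antiderivative of (u) cos(5*u/2) is 2*u*sin(5*u/2)/5 + 4*cos(5*u/2)/25; evaluating from 0 to 2*pi: ∫_{0}^{2*pi} (u) cos(5*u/2) du = (-4/25) - (4/25) = -8/25.
Hence a_5 = (1/pi)·(-8/25) = -8/(25*pi).

-8/(25*pi)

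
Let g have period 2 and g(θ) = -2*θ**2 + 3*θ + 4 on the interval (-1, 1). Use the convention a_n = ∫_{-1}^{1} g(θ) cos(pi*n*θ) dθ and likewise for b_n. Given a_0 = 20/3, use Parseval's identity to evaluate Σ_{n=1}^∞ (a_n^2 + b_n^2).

302/45

Parseval: a_0^2/2 + Σ_{n≥1} (a_n^2+b_n^2) = ∫_{-1}^{1} g(θ)^2 dθ = 434/15.
Subtract a_0^2/2 = 200/9: Σ (a_n^2+b_n^2) = 302/45.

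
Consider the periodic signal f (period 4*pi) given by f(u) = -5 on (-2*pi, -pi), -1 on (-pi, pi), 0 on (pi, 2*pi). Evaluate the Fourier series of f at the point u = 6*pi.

-5/2

u = 6*pi differs from u = -2*pi by 2 full period(s), and the series is 4*pi-periodic.
At u = -2*pi the one-sided limits are f(-2*pi^-) = 0 and f(-2*pi^+) = -5.
By Dirichlet's theorem the series converges to their average, [(0) + (-5)]/2 = -5/2.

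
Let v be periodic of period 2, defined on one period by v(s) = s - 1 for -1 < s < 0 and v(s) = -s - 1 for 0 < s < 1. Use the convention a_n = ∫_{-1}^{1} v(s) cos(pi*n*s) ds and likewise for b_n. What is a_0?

-3

a_0 = ∫_{-1}^{1} v(s) ds = -3.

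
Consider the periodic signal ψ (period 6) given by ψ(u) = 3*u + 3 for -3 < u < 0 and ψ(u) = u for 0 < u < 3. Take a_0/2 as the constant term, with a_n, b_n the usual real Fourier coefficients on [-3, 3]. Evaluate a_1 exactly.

a_1 = 1/3 ∫_{-3}^{3} ψ(u) cos(pi*u/3) du.
Split the integral at the breakpoints.
Integrating by parts (boundary term plus one more integral), an antiderivative of (3*u + 3) cos(pi*u/3) is 9*u*sin(pi*u/3)/pi + 9*sin(pi*u/3)/pi + 27*cos(pi*u/3)/pi**2; evaluating from -3 to 0: ∫_{-3}^{0} (3*u + 3) cos(pi*u/3) du = (27/pi**2) - (-27/pi**2) = 54/pi**2.
Integrating by parts (boundary term plus one more integral), an antiderivative of (u) cos(pi*u/3) is 3*u*sin(pi*u/3)/pi + 9*cos(pi*u/3)/pi**2; evaluating from 0 to 3: ∫_{0}^{3} (u) cos(pi*u/3) du = (-9/pi**2) - (9/pi**2) = -18/pi**2.
Summing the pieces and multiplying by (1/3) gives a_1 = 12/pi**2.

12/pi**2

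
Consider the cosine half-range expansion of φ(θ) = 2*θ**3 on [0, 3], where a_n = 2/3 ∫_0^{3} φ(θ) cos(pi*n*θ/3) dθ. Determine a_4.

a_4 = 2/3 ∫_0^{3} (2*θ**3) cos(4*pi*θ/3) dθ.
Integrating by parts three times (tabular method), an antiderivative of (2*θ**3) cos(4*pi*θ/3) is 3*θ**3*sin(4*pi*θ/3)/(2*pi) + 27*θ**2*cos(4*pi*θ/3)/(8*pi**2) - 81*θ*sin(4*pi*θ/3)/(16*pi**3) - 243*cos(4*pi*θ/3)/(64*pi**4); evaluating from 0 to 3: ∫_{0}^{3} (2*θ**3) cos(4*pi*θ/3) dθ = (243*(-1 + 8*pi**2)/(64*pi**4)) - (-243/(64*pi**4)) = 243/(8*pi**2).
Hence a_4 = (2/3)·(243/(8*pi**2)) = 81/(4*pi**2).

81/(4*pi**2)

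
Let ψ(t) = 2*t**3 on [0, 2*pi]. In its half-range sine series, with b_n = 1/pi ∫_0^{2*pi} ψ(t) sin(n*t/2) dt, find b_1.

b_1 = 1/pi ∫_0^{2*pi} (2*t**3) sin(t/2) dt.
Integrating by parts three times (tabular method), an antiderivative of (2*t**3) sin(t/2) is -4*t**3*cos(t/2) + 24*t**2*sin(t/2) + 96*t*cos(t/2) - 192*sin(t/2); evaluating from 0 to 2*pi: ∫_{0}^{2*pi} (2*t**3) sin(t/2) dt = (32*pi*(-6 + pi**2)) - (0) = 32*pi*(-6 + pi**2).
Hence b_1 = (1/pi)·(32*pi*(-6 + pi**2)) = -192 + 32*pi**2.

-192 + 32*pi**2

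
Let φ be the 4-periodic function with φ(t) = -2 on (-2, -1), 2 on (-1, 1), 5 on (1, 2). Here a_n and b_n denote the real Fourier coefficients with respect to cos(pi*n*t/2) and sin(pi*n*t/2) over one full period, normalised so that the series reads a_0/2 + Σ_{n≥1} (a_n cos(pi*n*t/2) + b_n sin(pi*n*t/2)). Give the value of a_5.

1/(5*pi)

a_5 = 1/2 ∫_{-2}^{2} φ(t) cos(5*pi*t/2) dt.
Split the integral at the breakpoints.
Directly, an antiderivative of (-2) cos(5*pi*t/2) is -4*sin(5*pi*t/2)/(5*pi); evaluating from -2 to -1: ∫_{-2}^{-1} (-2) cos(5*pi*t/2) dt = (4/(5*pi)) - (0) = 4/(5*pi).
Directly, an antiderivative of (2) cos(5*pi*t/2) is 4*sin(5*pi*t/2)/(5*pi); evaluating from -1 to 1: ∫_{-1}^{1} (2) cos(5*pi*t/2) dt = (4/(5*pi)) - (-4/(5*pi)) = 8/(5*pi).
Directly, an antiderivative of (5) cos(5*pi*t/2) is 2*sin(5*pi*t/2)/pi; evaluating from 1 to 2: ∫_{1}^{2} (5) cos(5*pi*t/2) dt = (0) - (2/pi) = -2/pi.
Summing the pieces and multiplying by (1/2) gives a_5 = 1/(5*pi).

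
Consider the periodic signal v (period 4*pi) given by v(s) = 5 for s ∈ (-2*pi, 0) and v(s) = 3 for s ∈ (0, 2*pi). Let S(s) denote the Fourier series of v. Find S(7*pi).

s = 7*pi differs from s = -pi by 2 full period(s), and the series is 4*pi-periodic.
v is continuous at s = -pi with value 5, so the series converges to 5 there.

5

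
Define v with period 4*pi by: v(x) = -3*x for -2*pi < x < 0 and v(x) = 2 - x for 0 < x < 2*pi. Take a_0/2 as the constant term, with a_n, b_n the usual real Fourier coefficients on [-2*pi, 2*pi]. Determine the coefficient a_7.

a_7 = (1/(2*pi)) ∫_{-2*pi}^{2*pi} v(x) cos(7*x/2) dx.
Split the integral at the breakpoints.
Integrating by parts (boundary term plus one more integral), an antiderivative of (-3*x) cos(7*x/2) is -6*x*sin(7*x/2)/7 - 12*cos(7*x/2)/49; evaluating from -2*pi to 0: ∫_{-2*pi}^{0} (-3*x) cos(7*x/2) dx = (-12/49) - (12/49) = -24/49.
Integrating by parts (boundary term plus one more integral), an antiderivative of (2 - x) cos(7*x/2) is -2*x*sin(7*x/2)/7 + 4*sin(7*x/2)/7 - 4*cos(7*x/2)/49; evaluating from 0 to 2*pi: ∫_{0}^{2*pi} (2 - x) cos(7*x/2) dx = (4/49) - (-4/49) = 8/49.
Summing the pieces and multiplying by (1/(2*pi)) gives a_7 = -8/(49*pi).

-8/(49*pi)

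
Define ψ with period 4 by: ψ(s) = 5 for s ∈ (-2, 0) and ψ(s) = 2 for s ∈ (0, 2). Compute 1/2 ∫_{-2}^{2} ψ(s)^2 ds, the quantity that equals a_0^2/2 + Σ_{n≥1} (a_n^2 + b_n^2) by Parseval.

29

1/2 ∫_{-2}^{2} ψ(s)^2 ds = 1/2 · (58) = 29.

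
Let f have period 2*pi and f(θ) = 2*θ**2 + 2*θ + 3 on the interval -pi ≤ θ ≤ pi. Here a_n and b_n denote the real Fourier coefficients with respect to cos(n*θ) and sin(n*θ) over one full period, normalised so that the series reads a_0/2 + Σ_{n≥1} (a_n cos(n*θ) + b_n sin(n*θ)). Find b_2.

b_2 = 1/pi ∫_{-pi}^{pi} f(θ) sin(2*θ) dθ.
Integrating by parts twice (tabular method), an antiderivative of (2*θ**2 + 2*θ + 3) sin(2*θ) is -θ**2*cos(2*θ) + θ*sin(2*θ) - θ*cos(2*θ) + sin(2*θ)/2 - cos(2*θ); evaluating from -pi to pi: ∫_{-pi}^{pi} (2*θ**2 + 2*θ + 3) sin(2*θ) dθ = (-pi**2 - pi - 1) - (-pi**2 - 1 + pi) = -2*pi.
Hence b_2 = (1/pi)·(-2*pi) = -2.

-2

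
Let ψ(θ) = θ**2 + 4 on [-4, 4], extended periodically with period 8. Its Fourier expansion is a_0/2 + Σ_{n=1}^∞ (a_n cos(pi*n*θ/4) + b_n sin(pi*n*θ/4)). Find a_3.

a_3 = 1/4 ∫_{-4}^{4} ψ(θ) cos(3*pi*θ/4) dθ.
ψ is even and cos(3*pi*θ/4) is even, so the integrand is even and a_3 = 1/2 ∫_0^{4} ψ(θ) cos(3*pi*θ/4) dθ.
Integrating by parts twice (tabular method), an antiderivative of (θ**2 + 4) cos(3*pi*θ/4) is 4*θ**2*sin(3*pi*θ/4)/(3*pi) + 32*θ*cos(3*pi*θ/4)/(9*pi**2) - 128*sin(3*pi*θ/4)/(27*pi**3) + 16*sin(3*pi*θ/4)/(3*pi); evaluating from 0 to 4: ∫_{0}^{4} (θ**2 + 4) cos(3*pi*θ/4) dθ = (-128/(9*pi**2)) - (0) = -128/(9*pi**2).
Hence a_3 = (1/2)·(-128/(9*pi**2)) = -64/(9*pi**2).

-64/(9*pi**2)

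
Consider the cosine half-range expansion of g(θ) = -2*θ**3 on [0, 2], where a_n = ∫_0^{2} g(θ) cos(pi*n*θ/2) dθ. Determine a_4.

-6/pi**2

a_4 = ∫_0^{2} (-2*θ**3) cos(2*pi*θ) dθ.
Integrating by parts three times (tabular method), an antiderivative of (-2*θ**3) cos(2*pi*θ) is -θ**3*sin(2*pi*θ)/pi - 3*θ**2*cos(2*pi*θ)/(2*pi**2) + 3*θ*sin(2*pi*θ)/(2*pi**3) + 3*cos(2*pi*θ)/(4*pi**4); evaluating from 0 to 2: ∫_{0}^{2} (-2*θ**3) cos(2*pi*θ) dθ = (3*(1 - 8*pi**2)/(4*pi**4)) - (3/(4*pi**4)) = -6/pi**2.
Hence a_4 = -6/pi**2.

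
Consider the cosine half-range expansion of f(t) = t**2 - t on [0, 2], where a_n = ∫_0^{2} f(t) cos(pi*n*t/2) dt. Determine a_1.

a_1 = ∫_0^{2} (t**2 - t) cos(pi*t/2) dt.
Integrating by parts twice (tabular method), an antiderivative of (t**2 - t) cos(pi*t/2) is 2*t**2*sin(pi*t/2)/pi - 2*t*sin(pi*t/2)/pi + 8*t*cos(pi*t/2)/pi**2 - 16*sin(pi*t/2)/pi**3 - 4*cos(pi*t/2)/pi**2; evaluating from 0 to 2: ∫_{0}^{2} (t**2 - t) cos(pi*t/2) dt = (-12/pi**2) - (-4/pi**2) = -8/pi**2.
Hence a_1 = -8/pi**2.

-8/pi**2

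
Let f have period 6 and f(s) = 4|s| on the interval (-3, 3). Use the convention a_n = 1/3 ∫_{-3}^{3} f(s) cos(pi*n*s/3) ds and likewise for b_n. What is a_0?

a_0 = 1/3 ∫_{-3}^{3} f(s) ds = 1/3 · (36) = 12.

12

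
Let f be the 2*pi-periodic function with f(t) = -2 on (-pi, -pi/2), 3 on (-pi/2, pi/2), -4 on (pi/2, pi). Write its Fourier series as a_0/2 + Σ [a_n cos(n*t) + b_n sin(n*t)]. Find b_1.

-2/pi

b_1 = 1/pi ∫_{-pi}^{pi} f(t) sin(t) dt.
Split the integral at the breakpoints.
Directly, an antiderivative of (-2) sin(t) is 2*cos(t); evaluating from -pi to -pi/2: ∫_{-pi}^{-pi/2} (-2) sin(t) dt = (0) - (-2) = 2.
Directly, an antiderivative of (3) sin(t) is -3*cos(t); evaluating from -pi/2 to pi/2: ∫_{-pi/2}^{pi/2} (3) sin(t) dt = (0) - (0) = 0.
Directly, an antiderivative of (-4) sin(t) is 4*cos(t); evaluating from pi/2 to pi: ∫_{pi/2}^{pi} (-4) sin(t) dt = (-4) - (0) = -4.
Summing the pieces and multiplying by (1/pi) gives b_1 = -2/pi.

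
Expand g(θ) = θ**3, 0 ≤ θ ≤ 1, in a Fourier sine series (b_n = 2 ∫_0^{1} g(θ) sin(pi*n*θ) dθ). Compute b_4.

(3 - 8*pi**2)/(16*pi**3)

b_4 = 2 ∫_0^{1} (θ**3) sin(4*pi*θ) dθ.
Integrating by parts three times (tabular method), an antiderivative of (θ**3) sin(4*pi*θ) is -θ**3*cos(4*pi*θ)/(4*pi) + 3*θ**2*sin(4*pi*θ)/(16*pi**2) + 3*θ*cos(4*pi*θ)/(32*pi**3) - 3*sin(4*pi*θ)/(128*pi**4); evaluating from 0 to 1: ∫_{0}^{1} (θ**3) sin(4*pi*θ) dθ = ((3 - 8*pi**2)/(32*pi**3)) - (0) = (3 - 8*pi**2)/(32*pi**3).
Hence b_4 = 2·((3 - 8*pi**2)/(32*pi**3)) = (3 - 8*pi**2)/(16*pi**3).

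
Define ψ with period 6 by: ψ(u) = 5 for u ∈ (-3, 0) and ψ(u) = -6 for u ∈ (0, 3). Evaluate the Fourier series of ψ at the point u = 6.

-1/2

u = 6 differs from u = 0 by 1 full period(s), and the series is 6-periodic.
At u = 0 the one-sided limits are ψ(0^-) = 5 and ψ(0^+) = -6.
By Dirichlet's theorem the series converges to their average, [(5) + (-6)]/2 = -1/2.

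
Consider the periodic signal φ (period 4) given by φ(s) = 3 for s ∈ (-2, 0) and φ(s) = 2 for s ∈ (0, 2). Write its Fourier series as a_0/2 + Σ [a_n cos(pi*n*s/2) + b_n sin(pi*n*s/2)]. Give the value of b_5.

b_5 = 1/2 ∫_{-2}^{2} φ(s) sin(5*pi*s/2) ds.
Split the integral at the breakpoints.
Directly, an antiderivative of (3) sin(5*pi*s/2) is -6*cos(5*pi*s/2)/(5*pi); evaluating from -2 to 0: ∫_{-2}^{0} (3) sin(5*pi*s/2) ds = (-6/(5*pi)) - (6/(5*pi)) = -12/(5*pi).
Directly, an antiderivative of (2) sin(5*pi*s/2) is -4*cos(5*pi*s/2)/(5*pi); evaluating from 0 to 2: ∫_{0}^{2} (2) sin(5*pi*s/2) ds = (4/(5*pi)) - (-4/(5*pi)) = 8/(5*pi).
Summing the pieces and multiplying by (1/2) gives b_5 = -2/(5*pi).

-2/(5*pi)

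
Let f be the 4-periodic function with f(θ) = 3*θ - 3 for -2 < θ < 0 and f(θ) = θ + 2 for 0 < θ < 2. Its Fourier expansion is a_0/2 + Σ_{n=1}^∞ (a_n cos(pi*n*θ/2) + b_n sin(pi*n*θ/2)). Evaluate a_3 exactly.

8/(9*pi**2)

a_3 = 1/2 ∫_{-2}^{2} f(θ) cos(3*pi*θ/2) dθ.
Split the integral at the breakpoints.
Integrating by parts (boundary term plus one more integral), an antiderivative of (3*θ - 3) cos(3*pi*θ/2) is 2*θ*sin(3*pi*θ/2)/pi - 2*sin(3*pi*θ/2)/pi + 4*cos(3*pi*θ/2)/(3*pi**2); evaluating from -2 to 0: ∫_{-2}^{0} (3*θ - 3) cos(3*pi*θ/2) dθ = (4/(3*pi**2)) - (-4/(3*pi**2)) = 8/(3*pi**2).
Integrating by parts (boundary term plus one more integral), an antiderivative of (θ + 2) cos(3*pi*θ/2) is 2*θ*sin(3*pi*θ/2)/(3*pi) + 4*sin(3*pi*θ/2)/(3*pi) + 4*cos(3*pi*θ/2)/(9*pi**2); evaluating from 0 to 2: ∫_{0}^{2} (θ + 2) cos(3*pi*θ/2) dθ = (-4/(9*pi**2)) - (4/(9*pi**2)) = -8/(9*pi**2).
Summing the pieces and multiplying by (1/2) gives a_3 = 8/(9*pi**2).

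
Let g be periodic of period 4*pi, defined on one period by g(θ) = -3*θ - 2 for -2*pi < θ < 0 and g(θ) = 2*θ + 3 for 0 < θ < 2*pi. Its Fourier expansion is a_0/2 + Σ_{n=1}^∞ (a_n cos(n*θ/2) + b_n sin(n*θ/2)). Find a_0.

1 + 5*pi

a_0 = (1/(2*pi)) ∫_{-2*pi}^{2*pi} g(θ) dθ = (1/(2*pi)) · (2*pi*(1 + 5*pi)) = 1 + 5*pi.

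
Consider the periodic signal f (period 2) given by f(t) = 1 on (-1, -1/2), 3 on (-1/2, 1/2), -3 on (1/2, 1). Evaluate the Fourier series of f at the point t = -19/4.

1

t = -19/4 differs from t = -3/4 by -2 full period(s), and the series is 2-periodic.
f is continuous at t = -3/4 with value 1, so the series converges to 1 there.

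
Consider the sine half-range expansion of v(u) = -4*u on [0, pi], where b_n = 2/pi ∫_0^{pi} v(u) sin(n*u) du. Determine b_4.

b_4 = 2/pi ∫_0^{pi} (-4*u) sin(4*u) du.
Integrating by parts (boundary term plus one more integral), an antiderivative of (-4*u) sin(4*u) is u*cos(4*u) - sin(4*u)/4; evaluating from 0 to pi: ∫_{0}^{pi} (-4*u) sin(4*u) du = (pi) - (0) = pi.
Hence b_4 = (2/pi)·(pi) = 2.

2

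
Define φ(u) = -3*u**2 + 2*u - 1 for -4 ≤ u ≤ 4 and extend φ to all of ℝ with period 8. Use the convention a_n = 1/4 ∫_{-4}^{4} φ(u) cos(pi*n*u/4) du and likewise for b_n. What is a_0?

a_0 = 1/4 ∫_{-4}^{4} φ(u) du = 1/4 · (-136) = -34.

-34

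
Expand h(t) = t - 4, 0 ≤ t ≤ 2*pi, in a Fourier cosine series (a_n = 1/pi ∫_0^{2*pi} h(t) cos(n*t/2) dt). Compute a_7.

-8/(49*pi)

a_7 = 1/pi ∫_0^{2*pi} (t - 4) cos(7*t/2) dt.
Integrating by parts (boundary term plus one more integral), an antiderivative of (t - 4) cos(7*t/2) is 2*t*sin(7*t/2)/7 - 8*sin(7*t/2)/7 + 4*cos(7*t/2)/49; evaluating from 0 to 2*pi: ∫_{0}^{2*pi} (t - 4) cos(7*t/2) dt = (-4/49) - (4/49) = -8/49.
Hence a_7 = (1/pi)·(-8/49) = -8/(49*pi).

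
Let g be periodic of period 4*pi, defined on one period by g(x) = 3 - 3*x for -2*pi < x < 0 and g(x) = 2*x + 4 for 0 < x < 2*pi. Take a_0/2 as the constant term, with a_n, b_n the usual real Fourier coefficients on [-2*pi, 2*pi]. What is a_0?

a_0 = (1/(2*pi)) ∫_{-2*pi}^{2*pi} g(x) dx = (1/(2*pi)) · (2*pi*(7 + 5*pi)) = 7 + 5*pi.

7 + 5*pi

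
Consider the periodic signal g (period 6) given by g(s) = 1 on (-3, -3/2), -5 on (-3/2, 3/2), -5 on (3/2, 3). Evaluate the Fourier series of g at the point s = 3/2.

g is continuous at s = 3/2 with value -5, so the series converges to -5 there.

-5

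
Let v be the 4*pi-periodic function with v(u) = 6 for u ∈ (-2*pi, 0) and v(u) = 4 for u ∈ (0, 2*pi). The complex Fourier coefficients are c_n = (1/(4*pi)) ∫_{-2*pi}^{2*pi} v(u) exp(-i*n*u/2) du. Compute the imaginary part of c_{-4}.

Since v is real-valued, Im(c_{-4}) = -(1/(4*pi)) ∫_{-2*pi}^{2*pi} v(u) sin(-2*u) du = b_{4}/2.
Split the integral at the breakpoints.
Directly, an antiderivative of (6) sin(-2*u) is 3*cos(2*u); evaluating from -2*pi to 0: ∫_{-2*pi}^{0} (6) sin(-2*u) du = (3) - (3) = 0.
Directly, an antiderivative of (4) sin(-2*u) is 2*cos(2*u); evaluating from 0 to 2*pi: ∫_{0}^{2*pi} (4) sin(-2*u) du = (2) - (2) = 0.
So ∫_{-2*pi}^{2*pi} v(u) sin(-2*u) du = 0.
Hence Im(c_{-4}) = (-1/(4*pi))·(0) = 0.

0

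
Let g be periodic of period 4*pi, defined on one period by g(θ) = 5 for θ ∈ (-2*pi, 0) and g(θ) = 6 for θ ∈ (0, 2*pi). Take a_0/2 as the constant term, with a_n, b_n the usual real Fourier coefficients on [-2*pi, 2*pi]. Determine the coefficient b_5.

b_5 = (1/(2*pi)) ∫_{-2*pi}^{2*pi} g(θ) sin(5*θ/2) dθ.
Split the integral at the breakpoints.
Directly, an antiderivative of (5) sin(5*θ/2) is -2*cos(5*θ/2); evaluating from -2*pi to 0: ∫_{-2*pi}^{0} (5) sin(5*θ/2) dθ = (-2) - (2) = -4.
Directly, an antiderivative of (6) sin(5*θ/2) is -12*cos(5*θ/2)/5; evaluating from 0 to 2*pi: ∫_{0}^{2*pi} (6) sin(5*θ/2) dθ = (12/5) - (-12/5) = 24/5.
Summing the pieces and multiplying by (1/(2*pi)) gives b_5 = 2/(5*pi).

2/(5*pi)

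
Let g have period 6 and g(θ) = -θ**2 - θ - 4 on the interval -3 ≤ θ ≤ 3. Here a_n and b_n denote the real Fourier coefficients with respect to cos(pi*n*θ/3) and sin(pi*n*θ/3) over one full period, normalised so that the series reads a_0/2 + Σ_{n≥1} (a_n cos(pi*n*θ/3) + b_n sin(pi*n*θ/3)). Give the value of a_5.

36/(25*pi**2)

a_5 = 1/3 ∫_{-3}^{3} g(θ) cos(5*pi*θ/3) dθ.
Integrating by parts twice (tabular method), an antiderivative of (-θ**2 - θ - 4) cos(5*pi*θ/3) is -3*θ**2*sin(5*pi*θ/3)/(5*pi) - 3*θ*sin(5*pi*θ/3)/(5*pi) - 18*θ*cos(5*pi*θ/3)/(25*pi**2) - 12*sin(5*pi*θ/3)/(5*pi) + 54*sin(5*pi*θ/3)/(125*pi**3) - 9*cos(5*pi*θ/3)/(25*pi**2); evaluating from -3 to 3: ∫_{-3}^{3} (-θ**2 - θ - 4) cos(5*pi*θ/3) dθ = (63/(25*pi**2)) - (-9/(5*pi**2)) = 108/(25*pi**2).
Hence a_5 = (1/3)·(108/(25*pi**2)) = 36/(25*pi**2).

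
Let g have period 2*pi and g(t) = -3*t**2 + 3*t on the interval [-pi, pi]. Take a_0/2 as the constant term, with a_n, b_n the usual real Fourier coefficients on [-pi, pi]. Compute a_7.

a_7 = 1/pi ∫_{-pi}^{pi} g(t) cos(7*t) dt.
Integrating by parts twice (tabular method), an antiderivative of (-3*t**2 + 3*t) cos(7*t) is -3*t**2*sin(7*t)/7 + 3*t*sin(7*t)/7 - 6*t*cos(7*t)/49 + 6*sin(7*t)/343 + 3*cos(7*t)/49; evaluating from -pi to pi: ∫_{-pi}^{pi} (-3*t**2 + 3*t) cos(7*t) dt = (-3/49 + 6*pi/49) - (-6*pi/49 - 3/49) = 12*pi/49.
Hence a_7 = (1/pi)·(12*pi/49) = 12/49.

12/49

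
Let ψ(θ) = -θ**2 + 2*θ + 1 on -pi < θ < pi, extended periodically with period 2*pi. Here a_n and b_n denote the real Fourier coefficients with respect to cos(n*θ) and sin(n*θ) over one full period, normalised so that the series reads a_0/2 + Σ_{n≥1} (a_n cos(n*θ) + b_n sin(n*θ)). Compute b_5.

4/5

b_5 = 1/pi ∫_{-pi}^{pi} ψ(θ) sin(5*θ) dθ.
Integrating by parts twice (tabular method), an antiderivative of (-θ**2 + 2*θ + 1) sin(5*θ) is θ**2*cos(5*θ)/5 - 2*θ*sin(5*θ)/25 - 2*θ*cos(5*θ)/5 + 2*sin(5*θ)/25 - 27*cos(5*θ)/125; evaluating from -pi to pi: ∫_{-pi}^{pi} (-θ**2 + 2*θ + 1) sin(5*θ) dθ = (-pi**2/5 + 27/125 + 2*pi/5) - (-pi**2/5 - 2*pi/5 + 27/125) = 4*pi/5.
Hence b_5 = (1/pi)·(4*pi/5) = 4/5.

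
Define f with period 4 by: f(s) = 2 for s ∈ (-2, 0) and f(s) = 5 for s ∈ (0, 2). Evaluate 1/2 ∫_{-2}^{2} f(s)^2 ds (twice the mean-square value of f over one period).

1/2 ∫_{-2}^{2} f(s)^2 ds = 1/2 · (58) = 29.

29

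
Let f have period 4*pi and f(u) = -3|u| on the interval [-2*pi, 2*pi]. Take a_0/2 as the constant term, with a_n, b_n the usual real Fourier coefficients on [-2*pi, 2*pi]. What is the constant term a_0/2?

a_0 = (1/(2*pi)) ∫_{-2*pi}^{2*pi} f(u) du = (1/(2*pi)) · (-12*pi**2) = -6*pi.
So the constant term a_0/2 = -3*pi.

-3*pi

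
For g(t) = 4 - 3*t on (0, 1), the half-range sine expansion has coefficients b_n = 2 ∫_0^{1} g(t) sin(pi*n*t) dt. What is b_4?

3/(2*pi)

b_4 = 2 ∫_0^{1} (4 - 3*t) sin(4*pi*t) dt.
Integrating by parts (boundary term plus one more integral), an antiderivative of (4 - 3*t) sin(4*pi*t) is 3*t*cos(4*pi*t)/(4*pi) - 3*sin(4*pi*t)/(16*pi**2) - cos(4*pi*t)/pi; evaluating from 0 to 1: ∫_{0}^{1} (4 - 3*t) sin(4*pi*t) dt = (-1/(4*pi)) - (-1/pi) = 3/(4*pi).
Hence b_4 = 2·(3/(4*pi)) = 3/(2*pi).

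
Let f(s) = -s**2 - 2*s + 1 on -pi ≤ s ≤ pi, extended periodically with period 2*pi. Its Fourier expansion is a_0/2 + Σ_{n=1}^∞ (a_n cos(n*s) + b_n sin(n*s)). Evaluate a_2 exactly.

-1

a_2 = 1/pi ∫_{-pi}^{pi} f(s) cos(2*s) ds.
Integrating by parts twice (tabular method), an antiderivative of (-s**2 - 2*s + 1) cos(2*s) is -s**2*sin(2*s)/2 - s*sin(2*s) - s*cos(2*s)/2 + 3*sin(2*s)/4 - cos(2*s)/2; evaluating from -pi to pi: ∫_{-pi}^{pi} (-s**2 - 2*s + 1) cos(2*s) ds = (-pi/2 - 1/2) - (-1/2 + pi/2) = -pi.
Hence a_2 = (1/pi)·(-pi) = -1.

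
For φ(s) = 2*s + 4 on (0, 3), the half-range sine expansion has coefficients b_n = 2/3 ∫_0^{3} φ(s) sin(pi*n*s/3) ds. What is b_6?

b_6 = 2/3 ∫_0^{3} (2*s + 4) sin(2*pi*s) ds.
Integrating by parts (boundary term plus one more integral), an antiderivative of (2*s + 4) sin(2*pi*s) is -s*cos(2*pi*s)/pi + sin(2*pi*s)/(2*pi**2) - 2*cos(2*pi*s)/pi; evaluating from 0 to 3: ∫_{0}^{3} (2*s + 4) sin(2*pi*s) ds = (-5/pi) - (-2/pi) = -3/pi.
Hence b_6 = (2/3)·(-3/pi) = -2/pi.

-2/pi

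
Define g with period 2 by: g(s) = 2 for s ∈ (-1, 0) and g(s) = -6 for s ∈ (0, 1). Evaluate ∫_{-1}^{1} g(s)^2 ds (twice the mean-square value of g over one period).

40

∫_{-1}^{1} g(s)^2 ds = 40.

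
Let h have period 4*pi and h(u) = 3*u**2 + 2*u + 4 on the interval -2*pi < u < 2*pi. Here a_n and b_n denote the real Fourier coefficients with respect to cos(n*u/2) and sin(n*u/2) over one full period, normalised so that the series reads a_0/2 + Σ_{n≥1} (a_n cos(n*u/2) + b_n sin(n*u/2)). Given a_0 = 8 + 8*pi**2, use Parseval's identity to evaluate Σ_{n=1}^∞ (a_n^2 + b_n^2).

32*pi**2*(5 + 12*pi**2)/15

Parseval: a_0^2/2 + Σ_{n≥1} (a_n^2+b_n^2) = (1/(2*pi)) ∫_{-2*pi}^{2*pi} h(u)^2 du = 32 + 224*pi**2/3 + 288*pi**4/5.
Subtract a_0^2/2 = 32*(1 + pi**2)**2: Σ (a_n^2+b_n^2) = 32*pi**2*(5 + 12*pi**2)/15.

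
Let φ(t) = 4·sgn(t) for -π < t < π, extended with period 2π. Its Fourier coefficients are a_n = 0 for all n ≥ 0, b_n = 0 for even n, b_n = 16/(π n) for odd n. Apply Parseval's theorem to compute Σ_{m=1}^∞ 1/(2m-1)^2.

pi**2/8

Parseval: Σ b_n^2 = (1/π) ∫_{-π}^{π} φ(t)^2 dt = 32.
Only odd n contribute, with b_n^2 = 256/(π^2 n^2), so Σ_{m≥1} 1/(2m-1)^2 = π^2·(32)/256 = pi**2/8.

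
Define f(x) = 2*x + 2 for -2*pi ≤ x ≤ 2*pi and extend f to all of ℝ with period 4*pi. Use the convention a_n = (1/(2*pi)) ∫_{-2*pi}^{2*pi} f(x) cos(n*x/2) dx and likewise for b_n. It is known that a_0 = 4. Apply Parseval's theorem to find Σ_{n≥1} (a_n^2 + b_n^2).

Parseval: a_0^2/2 + Σ_{n≥1} (a_n^2+b_n^2) = (1/(2*pi)) ∫_{-2*pi}^{2*pi} f(x)^2 dx = 8 + 32*pi**2/3.
Subtract a_0^2/2 = 8: Σ (a_n^2+b_n^2) = 32*pi**2/3.

32*pi**2/3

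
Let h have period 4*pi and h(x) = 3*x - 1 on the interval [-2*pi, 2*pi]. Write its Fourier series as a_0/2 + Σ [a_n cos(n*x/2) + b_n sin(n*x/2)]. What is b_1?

b_1 = (1/(2*pi)) ∫_{-2*pi}^{2*pi} h(x) sin(x/2) dx.
Integrating by parts (boundary term plus one more integral), an antiderivative of (3*x - 1) sin(x/2) is -6*x*cos(x/2) + 12*sin(x/2) + 2*cos(x/2); evaluating from -2*pi to 2*pi: ∫_{-2*pi}^{2*pi} (3*x - 1) sin(x/2) dx = (-2 + 12*pi) - (-12*pi - 2) = 24*pi.
Hence b_1 = (1/(2*pi))·(24*pi) = 12.

12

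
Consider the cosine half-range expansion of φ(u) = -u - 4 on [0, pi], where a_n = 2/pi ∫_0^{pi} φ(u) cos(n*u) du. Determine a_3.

4/(9*pi)

a_3 = 2/pi ∫_0^{pi} (-u - 4) cos(3*u) du.
Integrating by parts (boundary term plus one more integral), an antiderivative of (-u - 4) cos(3*u) is -u*sin(3*u)/3 - 4*sin(3*u)/3 - cos(3*u)/9; evaluating from 0 to pi: ∫_{0}^{pi} (-u - 4) cos(3*u) du = (1/9) - (-1/9) = 2/9.
Hence a_3 = (2/pi)·(2/9) = 4/(9*pi).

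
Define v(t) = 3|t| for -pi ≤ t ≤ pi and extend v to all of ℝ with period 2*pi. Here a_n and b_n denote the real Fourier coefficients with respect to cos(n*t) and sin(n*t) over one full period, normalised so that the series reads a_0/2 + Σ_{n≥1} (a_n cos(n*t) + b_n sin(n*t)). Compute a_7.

a_7 = 1/pi ∫_{-pi}^{pi} v(t) cos(7*t) dt.
v is even and cos(7*t) is even, so the integrand is even and a_7 = 2/pi ∫_0^{pi} v(t) cos(7*t) dt.
Integrating by parts (boundary term plus one more integral), an antiderivative of (3*t) cos(7*t) is 3*t*sin(7*t)/7 + 3*cos(7*t)/49; evaluating from 0 to pi: ∫_{0}^{pi} (3*t) cos(7*t) dt = (-3/49) - (3/49) = -6/49.
Hence a_7 = (2/pi)·(-6/49) = -12/(49*pi).

-12/(49*pi)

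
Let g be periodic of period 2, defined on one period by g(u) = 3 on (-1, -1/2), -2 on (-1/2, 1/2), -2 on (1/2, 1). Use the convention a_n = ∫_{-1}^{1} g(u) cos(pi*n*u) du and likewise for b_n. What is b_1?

b_1 = ∫_{-1}^{1} g(u) sin(pi*u) du.
Split the integral at the breakpoints.
Directly, an antiderivative of (3) sin(pi*u) is -3*cos(pi*u)/pi; evaluating from -1 to -1/2: ∫_{-1}^{-1/2} (3) sin(pi*u) du = (0) - (3/pi) = -3/pi.
Directly, an antiderivative of (-2) sin(pi*u) is 2*cos(pi*u)/pi; evaluating from -1/2 to 1/2: ∫_{-1/2}^{1/2} (-2) sin(pi*u) du = (0) - (0) = 0.
Directly, an antiderivative of (-2) sin(pi*u) is 2*cos(pi*u)/pi; evaluating from 1/2 to 1: ∫_{1/2}^{1} (-2) sin(pi*u) du = (-2/pi) - (0) = -2/pi.
Summing the pieces gives b_1 = -5/pi.

-5/pi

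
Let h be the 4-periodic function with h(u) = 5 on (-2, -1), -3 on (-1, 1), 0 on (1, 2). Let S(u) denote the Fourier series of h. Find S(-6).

u = -6 differs from u = 2 by -2 full period(s), and the series is 4-periodic.
At u = 2 the one-sided limits are h(2^-) = 0 and h(2^+) = 5.
By Dirichlet's theorem the series converges to their average, [(0) + (5)]/2 = 5/2.

5/2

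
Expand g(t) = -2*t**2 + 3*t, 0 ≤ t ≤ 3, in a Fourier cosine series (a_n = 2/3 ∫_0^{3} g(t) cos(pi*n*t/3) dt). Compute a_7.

a_7 = 2/3 ∫_0^{3} (-2*t**2 + 3*t) cos(7*pi*t/3) dt.
Integrating by parts twice (tabular method), an antiderivative of (-2*t**2 + 3*t) cos(7*pi*t/3) is -6*t**2*sin(7*pi*t/3)/(7*pi) + 9*t*sin(7*pi*t/3)/(7*pi) - 36*t*cos(7*pi*t/3)/(49*pi**2) + 108*sin(7*pi*t/3)/(343*pi**3) + 27*cos(7*pi*t/3)/(49*pi**2); evaluating from 0 to 3: ∫_{0}^{3} (-2*t**2 + 3*t) cos(7*pi*t/3) dt = (81/(49*pi**2)) - (27/(49*pi**2)) = 54/(49*pi**2).
Hence a_7 = (2/3)·(54/(49*pi**2)) = 36/(49*pi**2).

36/(49*pi**2)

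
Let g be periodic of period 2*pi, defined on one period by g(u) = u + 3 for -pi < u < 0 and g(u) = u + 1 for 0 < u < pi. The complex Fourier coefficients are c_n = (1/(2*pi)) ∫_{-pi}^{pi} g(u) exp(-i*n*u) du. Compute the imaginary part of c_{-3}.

(-2 + pi)/(3*pi)

Since g is real-valued, Im(c_{-3}) = -(1/(2*pi)) ∫_{-pi}^{pi} g(u) sin(-3*u) du = b_{3}/2.
Split the integral at the breakpoints.
Integrating by parts (boundary term plus one more integral), an antiderivative of (u + 3) sin(-3*u) is u*cos(3*u)/3 - sin(3*u)/9 + cos(3*u); evaluating from -pi to 0: ∫_{-pi}^{0} (u + 3) sin(-3*u) du = (1) - (-1 + pi/3) = 2 - pi/3.
Integrating by parts (boundary term plus one more integral), an antiderivative of (u + 1) sin(-3*u) is u*cos(3*u)/3 - sin(3*u)/9 + cos(3*u)/3; evaluating from 0 to pi: ∫_{0}^{pi} (u + 1) sin(-3*u) du = (-pi/3 - 1/3) - (1/3) = -pi/3 - 2/3.
So ∫_{-pi}^{pi} g(u) sin(-3*u) du = 4/3 - 2*pi/3.
Hence Im(c_{-3}) = (-1/(2*pi))·(4/3 - 2*pi/3) = (-2 + pi)/(3*pi).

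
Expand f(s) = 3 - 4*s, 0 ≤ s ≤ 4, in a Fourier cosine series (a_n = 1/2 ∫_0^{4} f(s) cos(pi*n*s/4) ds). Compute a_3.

a_3 = 1/2 ∫_0^{4} (3 - 4*s) cos(3*pi*s/4) ds.
Integrating by parts (boundary term plus one more integral), an antiderivative of (3 - 4*s) cos(3*pi*s/4) is -16*s*sin(3*pi*s/4)/(3*pi) + 4*sin(3*pi*s/4)/pi - 64*cos(3*pi*s/4)/(9*pi**2); evaluating from 0 to 4: ∫_{0}^{4} (3 - 4*s) cos(3*pi*s/4) ds = (64/(9*pi**2)) - (-64/(9*pi**2)) = 128/(9*pi**2).
Hence a_3 = (1/2)·(128/(9*pi**2)) = 64/(9*pi**2).

64/(9*pi**2)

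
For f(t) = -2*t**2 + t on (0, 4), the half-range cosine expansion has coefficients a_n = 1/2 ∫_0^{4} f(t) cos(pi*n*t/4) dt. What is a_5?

112/(25*pi**2)

a_5 = 1/2 ∫_0^{4} (-2*t**2 + t) cos(5*pi*t/4) dt.
Integrating by parts twice (tabular method), an antiderivative of (-2*t**2 + t) cos(5*pi*t/4) is -8*t**2*sin(5*pi*t/4)/(5*pi) + 4*t*sin(5*pi*t/4)/(5*pi) - 64*t*cos(5*pi*t/4)/(25*pi**2) + 256*sin(5*pi*t/4)/(125*pi**3) + 16*cos(5*pi*t/4)/(25*pi**2); evaluating from 0 to 4: ∫_{0}^{4} (-2*t**2 + t) cos(5*pi*t/4) dt = (48/(5*pi**2)) - (16/(25*pi**2)) = 224/(25*pi**2).
Hence a_5 = (1/2)·(224/(25*pi**2)) = 112/(25*pi**2).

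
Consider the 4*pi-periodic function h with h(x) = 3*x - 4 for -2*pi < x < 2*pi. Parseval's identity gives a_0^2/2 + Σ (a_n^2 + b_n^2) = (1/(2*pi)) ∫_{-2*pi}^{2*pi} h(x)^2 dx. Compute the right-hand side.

32 + 24*pi**2

(1/(2*pi)) ∫_{-2*pi}^{2*pi} h(x)^2 dx = (1/(2*pi)) · (64*pi + 48*pi**3) = 32 + 24*pi**2.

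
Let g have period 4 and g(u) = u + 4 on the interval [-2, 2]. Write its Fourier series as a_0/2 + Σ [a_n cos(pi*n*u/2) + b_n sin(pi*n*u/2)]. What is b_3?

b_3 = 1/2 ∫_{-2}^{2} g(u) sin(3*pi*u/2) du.
Integrating by parts (boundary term plus one more integral), an antiderivative of (u + 4) sin(3*pi*u/2) is -2*u*cos(3*pi*u/2)/(3*pi) + 4*sin(3*pi*u/2)/(9*pi**2) - 8*cos(3*pi*u/2)/(3*pi); evaluating from -2 to 2: ∫_{-2}^{2} (u + 4) sin(3*pi*u/2) du = (4/pi) - (4/(3*pi)) = 8/(3*pi).
Hence b_3 = (1/2)·(8/(3*pi)) = 4/(3*pi).

4/(3*pi)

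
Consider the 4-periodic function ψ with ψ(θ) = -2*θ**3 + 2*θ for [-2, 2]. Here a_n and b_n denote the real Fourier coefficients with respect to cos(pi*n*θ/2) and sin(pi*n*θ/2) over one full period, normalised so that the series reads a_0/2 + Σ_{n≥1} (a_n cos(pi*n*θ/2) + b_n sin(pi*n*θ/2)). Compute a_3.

a_3 = 1/2 ∫_{-2}^{2} ψ(θ) cos(3*pi*θ/2) dθ.
ψ is odd and cos(3*pi*θ/2) is even, so the integrand is odd over a symmetric interval and the integral vanishes.

0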